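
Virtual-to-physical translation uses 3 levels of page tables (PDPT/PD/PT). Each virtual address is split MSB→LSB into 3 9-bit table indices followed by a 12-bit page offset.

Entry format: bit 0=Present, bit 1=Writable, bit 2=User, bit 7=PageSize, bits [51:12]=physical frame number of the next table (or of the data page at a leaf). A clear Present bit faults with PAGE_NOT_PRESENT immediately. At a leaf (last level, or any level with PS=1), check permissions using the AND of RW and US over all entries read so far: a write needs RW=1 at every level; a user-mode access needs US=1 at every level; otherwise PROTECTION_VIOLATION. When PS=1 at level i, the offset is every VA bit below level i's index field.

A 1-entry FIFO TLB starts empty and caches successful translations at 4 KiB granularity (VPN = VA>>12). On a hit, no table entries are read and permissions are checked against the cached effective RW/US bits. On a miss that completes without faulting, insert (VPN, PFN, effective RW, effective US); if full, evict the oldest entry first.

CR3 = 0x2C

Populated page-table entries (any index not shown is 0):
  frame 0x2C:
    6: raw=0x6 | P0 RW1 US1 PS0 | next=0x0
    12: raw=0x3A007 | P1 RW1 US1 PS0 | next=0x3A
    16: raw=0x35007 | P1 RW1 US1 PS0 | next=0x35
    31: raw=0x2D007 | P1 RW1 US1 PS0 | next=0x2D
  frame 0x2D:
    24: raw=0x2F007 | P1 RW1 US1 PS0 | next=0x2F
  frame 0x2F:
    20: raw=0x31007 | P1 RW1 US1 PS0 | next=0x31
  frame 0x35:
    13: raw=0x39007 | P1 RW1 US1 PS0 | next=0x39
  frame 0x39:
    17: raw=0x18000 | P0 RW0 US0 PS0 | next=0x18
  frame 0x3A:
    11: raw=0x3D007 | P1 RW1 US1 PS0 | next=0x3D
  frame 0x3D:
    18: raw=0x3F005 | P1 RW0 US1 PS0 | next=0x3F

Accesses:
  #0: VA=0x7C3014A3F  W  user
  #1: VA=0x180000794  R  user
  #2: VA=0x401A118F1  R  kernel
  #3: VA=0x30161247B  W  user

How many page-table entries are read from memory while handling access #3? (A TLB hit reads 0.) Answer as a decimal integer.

Trace:
#0 VA=0x7C3014A3F (w,user):
  L0 @0x2C[31] → 0x2D007  P=1,RW=1,US=1,PS=0
  L1 @0x2D[24] → 0x2F007  P=1,RW=1,US=1,PS=0
  L2 @0x2F[20] → 0x31007  P=1,RW=1,US=1,PS=0
  → PA=0x31A3F  (3 entries read)
#1 VA=0x180000794 (r,user):
  L0 @0x2C[6] → 0x6  P=0,RW=1,US=1,PS=0
  → PAGE_NOT_PRESENT  (1 entries read)
#2 VA=0x401A118F1 (r,kernel):
  L0 @0x2C[16] → 0x35007  P=1,RW=1,US=1,PS=0
  L1 @0x35[13] → 0x39007  P=1,RW=1,US=1,PS=0
  L2 @0x39[17] → 0x18000  P=0,RW=0,US=0,PS=0
  → PAGE_NOT_PRESENT  (3 entries read)
#3 VA=0x30161247B (w,user):
  L0 @0x2C[12] → 0x3A007  P=1,RW=1,US=1,PS=0
  L1 @0x3A[11] → 0x3D007  P=1,RW=1,US=1,PS=0
  L2 @0x3D[18] → 0x3F005  P=1,RW=0,US=1,PS=0
  → PROTECTION_VIOLATION  (3 entries read)

Entries read for #3: 3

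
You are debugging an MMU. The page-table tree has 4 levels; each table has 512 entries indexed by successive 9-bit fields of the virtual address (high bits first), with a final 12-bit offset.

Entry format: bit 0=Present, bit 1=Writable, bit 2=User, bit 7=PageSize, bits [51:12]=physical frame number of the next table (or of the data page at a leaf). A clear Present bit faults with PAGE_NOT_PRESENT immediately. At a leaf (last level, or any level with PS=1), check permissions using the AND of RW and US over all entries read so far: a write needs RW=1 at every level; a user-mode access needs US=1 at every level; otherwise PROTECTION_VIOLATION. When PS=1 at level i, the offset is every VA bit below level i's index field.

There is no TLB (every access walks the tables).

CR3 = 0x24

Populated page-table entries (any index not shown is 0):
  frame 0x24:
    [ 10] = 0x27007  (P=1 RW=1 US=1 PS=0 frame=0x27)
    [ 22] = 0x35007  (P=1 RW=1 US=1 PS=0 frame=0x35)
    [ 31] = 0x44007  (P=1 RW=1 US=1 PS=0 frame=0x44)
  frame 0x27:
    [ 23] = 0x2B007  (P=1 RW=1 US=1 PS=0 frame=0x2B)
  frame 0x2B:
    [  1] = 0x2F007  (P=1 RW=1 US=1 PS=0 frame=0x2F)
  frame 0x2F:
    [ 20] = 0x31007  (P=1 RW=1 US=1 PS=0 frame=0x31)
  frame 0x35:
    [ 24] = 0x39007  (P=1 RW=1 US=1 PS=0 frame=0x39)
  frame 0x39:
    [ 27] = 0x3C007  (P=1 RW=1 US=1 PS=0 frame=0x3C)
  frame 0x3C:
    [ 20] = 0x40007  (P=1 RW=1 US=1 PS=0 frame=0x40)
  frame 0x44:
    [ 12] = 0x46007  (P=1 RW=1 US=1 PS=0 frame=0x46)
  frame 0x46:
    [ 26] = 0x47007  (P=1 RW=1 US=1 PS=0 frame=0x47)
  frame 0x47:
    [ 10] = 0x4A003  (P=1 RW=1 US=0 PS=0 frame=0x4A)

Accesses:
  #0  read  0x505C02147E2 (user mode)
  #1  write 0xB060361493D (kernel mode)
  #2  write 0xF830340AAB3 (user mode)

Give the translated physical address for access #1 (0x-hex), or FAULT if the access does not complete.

Trace:
#0 VA=0x505C02147E2 (r,user):
  [0] read 0x24 idx=10: raw=0x27007 flags P=1 W=1 U=1 S=0
  [1] read 0x27 idx=23: raw=0x2B007 flags P=1 W=1 U=1 S=0
  [2] read 0x2B idx=1: raw=0x2F007 flags P=1 W=1 U=1 S=0
  [3] read 0x2F idx=20: raw=0x31007 flags P=1 W=1 U=1 S=0
  → PA=0x317E2  (4 entries read)
#1 VA=0xB060361493D (w,kernel):
  [0] read 0x24 idx=22: raw=0x35007 flags P=1 W=1 U=1 S=0
  [1] read 0x35 idx=24: raw=0x39007 flags P=1 W=1 U=1 S=0
  [2] read 0x39 idx=27: raw=0x3C007 flags P=1 W=1 U=1 S=0
  [3] read 0x3C idx=20: raw=0x40007 flags P=1 W=1 U=1 S=0
  → PA=0x4093D  (4 entries read)
#2 VA=0xF830340AAB3 (w,user):
  [0] read 0x24 idx=31: raw=0x44007 flags P=1 W=1 U=1 S=0
  [1] read 0x44 idx=12: raw=0x46007 flags P=1 W=1 U=1 S=0
  [2] read 0x46 idx=26: raw=0x47007 flags P=1 W=1 U=1 S=0
  [3] read 0x47 idx=10: raw=0x4A003 flags P=1 W=1 U=0 S=0
  ✗ PROTECTION_VIOLATION  [4 reads]

Access #1 PA: 0x4093D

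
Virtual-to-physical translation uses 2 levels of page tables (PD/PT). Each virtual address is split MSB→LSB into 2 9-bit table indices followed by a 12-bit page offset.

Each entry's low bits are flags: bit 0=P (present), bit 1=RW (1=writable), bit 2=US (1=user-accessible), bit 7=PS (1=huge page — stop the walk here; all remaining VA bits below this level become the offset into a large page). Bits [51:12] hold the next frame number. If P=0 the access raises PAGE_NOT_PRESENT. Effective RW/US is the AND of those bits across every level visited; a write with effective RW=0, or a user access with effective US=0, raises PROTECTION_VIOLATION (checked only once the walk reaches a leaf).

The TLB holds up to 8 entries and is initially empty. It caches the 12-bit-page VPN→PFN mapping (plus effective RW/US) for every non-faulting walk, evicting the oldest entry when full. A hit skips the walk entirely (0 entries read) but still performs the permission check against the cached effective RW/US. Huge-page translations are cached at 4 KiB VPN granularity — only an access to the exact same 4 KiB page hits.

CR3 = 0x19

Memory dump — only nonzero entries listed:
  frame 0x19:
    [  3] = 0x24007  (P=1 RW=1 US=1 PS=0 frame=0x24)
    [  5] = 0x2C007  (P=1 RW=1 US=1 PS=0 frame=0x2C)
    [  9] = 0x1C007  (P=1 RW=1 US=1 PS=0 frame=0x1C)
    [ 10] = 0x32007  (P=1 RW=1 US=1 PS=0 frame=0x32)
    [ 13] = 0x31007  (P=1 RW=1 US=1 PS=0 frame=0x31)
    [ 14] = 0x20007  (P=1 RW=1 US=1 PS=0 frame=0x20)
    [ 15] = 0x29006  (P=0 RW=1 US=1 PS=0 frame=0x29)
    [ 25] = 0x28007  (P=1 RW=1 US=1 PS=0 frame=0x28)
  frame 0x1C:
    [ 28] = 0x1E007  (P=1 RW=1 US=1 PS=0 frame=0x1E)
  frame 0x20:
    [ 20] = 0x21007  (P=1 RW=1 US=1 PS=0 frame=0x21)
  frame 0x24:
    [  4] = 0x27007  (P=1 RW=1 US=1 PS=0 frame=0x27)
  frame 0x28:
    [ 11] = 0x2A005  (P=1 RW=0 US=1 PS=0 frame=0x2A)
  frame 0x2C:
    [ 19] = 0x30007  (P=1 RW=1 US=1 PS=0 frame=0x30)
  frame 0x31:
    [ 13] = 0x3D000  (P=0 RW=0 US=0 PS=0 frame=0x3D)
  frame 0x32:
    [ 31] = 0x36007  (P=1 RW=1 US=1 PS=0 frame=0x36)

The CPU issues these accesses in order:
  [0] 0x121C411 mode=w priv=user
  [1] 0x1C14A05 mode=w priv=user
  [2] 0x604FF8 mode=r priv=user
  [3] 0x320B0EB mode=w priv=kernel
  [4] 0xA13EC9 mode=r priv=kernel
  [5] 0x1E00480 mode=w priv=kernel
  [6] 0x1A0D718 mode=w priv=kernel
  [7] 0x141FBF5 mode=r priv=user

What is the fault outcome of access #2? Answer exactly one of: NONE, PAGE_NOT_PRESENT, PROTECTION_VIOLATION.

Per-access translation:
#0 VA=0x121C411 (w,user):
  lvl0: tbl 0x19, slot 9 ⇒ 0x1C007 (P1/RW1/US1/PS0)
  lvl1: tbl 0x1C, slot 28 ⇒ 0x1E007 (P1/RW1/US1/PS0)
  ✓ 0x1E411  — 2 lookups
#1 VA=0x1C14A05 (w,user):
  lvl0: tbl 0x19, slot 14 ⇒ 0x20007 (P1/RW1/US1/PS0)
  lvl1: tbl 0x20, slot 20 ⇒ 0x21007 (P1/RW1/US1/PS0)
  ✓ 0x21A05  — 2 lookups
#2 VA=0x604FF8 (r,user):
  lvl0: tbl 0x19, slot 3 ⇒ 0x24007 (P1/RW1/US1/PS0)
  lvl1: tbl 0x24, slot 4 ⇒ 0x27007 (P1/RW1/US1/PS0)
  ✓ 0x27FF8  — 2 lookups
#3 VA=0x320B0EB (w,kernel):
  lvl0: tbl 0x19, slot 25 ⇒ 0x28007 (P1/RW1/US1/PS0)
  lvl1: tbl 0x28, slot 11 ⇒ 0x2A005 (P1/RW0/US1/PS0)
  ⇒ fault: PROTECTION_VIOLATION  — 2 lookups
#4 VA=0xA13EC9 (r,kernel):
  lvl0: tbl 0x19, slot 5 ⇒ 0x2C007 (P1/RW1/US1/PS0)
  lvl1: tbl 0x2C, slot 19 ⇒ 0x30007 (P1/RW1/US1/PS0)
  ✓ 0x30EC9  — 2 lookups
#5 VA=0x1E00480 (w,kernel):
  lvl0: tbl 0x19, slot 15 ⇒ 0x29006 (P0/RW1/US1/PS0)
  ⇒ fault: PAGE_NOT_PRESENT  — 1 lookups
#6 VA=0x1A0D718 (w,kernel):
  lvl0: tbl 0x19, slot 13 ⇒ 0x31007 (P1/RW1/US1/PS0)
  lvl1: tbl 0x31, slot 13 ⇒ 0x3D000 (P0/RW0/US0/PS0)
  ⇒ fault: PAGE_NOT_PRESENT  — 2 lookups
#7 VA=0x141FBF5 (r,user):
  lvl0: tbl 0x19, slot 10 ⇒ 0x32007 (P1/RW1/US1/PS0)
  lvl1: tbl 0x32, slot 31 ⇒ 0x36007 (P1/RW1/US1/PS0)
  ✓ 0x36BF5  — 2 lookups

Access #2 fault: NONE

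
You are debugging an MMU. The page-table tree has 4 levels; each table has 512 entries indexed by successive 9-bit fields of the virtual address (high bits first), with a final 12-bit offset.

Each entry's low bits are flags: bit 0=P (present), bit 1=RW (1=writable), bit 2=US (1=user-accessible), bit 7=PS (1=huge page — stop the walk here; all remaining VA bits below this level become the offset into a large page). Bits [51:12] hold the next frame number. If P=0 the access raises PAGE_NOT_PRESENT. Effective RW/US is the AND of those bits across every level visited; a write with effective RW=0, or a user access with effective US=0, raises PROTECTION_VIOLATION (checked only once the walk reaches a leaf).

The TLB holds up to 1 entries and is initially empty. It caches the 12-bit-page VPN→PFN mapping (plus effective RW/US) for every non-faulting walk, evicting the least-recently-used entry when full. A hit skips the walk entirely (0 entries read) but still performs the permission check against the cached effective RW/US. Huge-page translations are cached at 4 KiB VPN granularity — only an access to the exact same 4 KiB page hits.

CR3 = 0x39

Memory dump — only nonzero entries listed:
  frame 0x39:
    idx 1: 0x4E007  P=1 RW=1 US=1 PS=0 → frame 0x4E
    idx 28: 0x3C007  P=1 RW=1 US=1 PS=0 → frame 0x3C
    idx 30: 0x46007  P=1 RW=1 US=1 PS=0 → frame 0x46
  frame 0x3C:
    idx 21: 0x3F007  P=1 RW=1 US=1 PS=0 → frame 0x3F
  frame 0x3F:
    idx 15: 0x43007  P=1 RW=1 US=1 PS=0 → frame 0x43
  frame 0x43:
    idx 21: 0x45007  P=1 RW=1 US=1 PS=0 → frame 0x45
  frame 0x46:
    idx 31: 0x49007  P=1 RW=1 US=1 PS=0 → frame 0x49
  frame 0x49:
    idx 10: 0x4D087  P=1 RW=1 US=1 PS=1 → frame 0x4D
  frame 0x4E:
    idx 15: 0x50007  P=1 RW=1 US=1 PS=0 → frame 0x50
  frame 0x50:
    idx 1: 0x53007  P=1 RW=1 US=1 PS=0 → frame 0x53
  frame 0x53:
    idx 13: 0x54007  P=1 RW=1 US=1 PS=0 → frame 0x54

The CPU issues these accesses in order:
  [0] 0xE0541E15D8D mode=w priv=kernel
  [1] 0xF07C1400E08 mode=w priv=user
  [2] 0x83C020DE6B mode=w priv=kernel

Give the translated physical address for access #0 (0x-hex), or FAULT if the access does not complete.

Trace:
#0 VA=0xE0541E15D8D (w,kernel):
  [0] read 0x39 idx=28: raw=0x3C007 flags P=1 W=1 U=1 S=0
  [1] read 0x3C idx=21: raw=0x3F007 flags P=1 W=1 U=1 S=0
  [2] read 0x3F idx=15: raw=0x43007 flags P=1 W=1 U=1 S=0
  [3] read 0x43 idx=21: raw=0x45007 flags P=1 W=1 U=1 S=0
  ⇒ phys 0x45D8D  [4 reads]
#1 VA=0xF07C1400E08 (w,user):
  [0] read 0x39 idx=30: raw=0x46007 flags P=1 W=1 U=1 S=0
  [1] read 0x46 idx=31: raw=0x49007 flags P=1 W=1 U=1 S=0
  [2] read 0x49 idx=10: raw=0x4D087 flags P=1 W=1 U=1 S=1
  ⇒ phys 0x4DE08 (huge @L2)  [3 reads]
#2 VA=0x83C020DE6B (w,kernel):
  [0] read 0x39 idx=1: raw=0x4E007 flags P=1 W=1 U=1 S=0
  [1] read 0x4E idx=15: raw=0x50007 flags P=1 W=1 U=1 S=0
  [2] read 0x50 idx=1: raw=0x53007 flags P=1 W=1 U=1 S=0
  [3] read 0x53 idx=13: raw=0x54007 flags P=1 W=1 U=1 S=0
  ⇒ phys 0x54E6B  [4 reads]

Access #0 PA: 0x45D8D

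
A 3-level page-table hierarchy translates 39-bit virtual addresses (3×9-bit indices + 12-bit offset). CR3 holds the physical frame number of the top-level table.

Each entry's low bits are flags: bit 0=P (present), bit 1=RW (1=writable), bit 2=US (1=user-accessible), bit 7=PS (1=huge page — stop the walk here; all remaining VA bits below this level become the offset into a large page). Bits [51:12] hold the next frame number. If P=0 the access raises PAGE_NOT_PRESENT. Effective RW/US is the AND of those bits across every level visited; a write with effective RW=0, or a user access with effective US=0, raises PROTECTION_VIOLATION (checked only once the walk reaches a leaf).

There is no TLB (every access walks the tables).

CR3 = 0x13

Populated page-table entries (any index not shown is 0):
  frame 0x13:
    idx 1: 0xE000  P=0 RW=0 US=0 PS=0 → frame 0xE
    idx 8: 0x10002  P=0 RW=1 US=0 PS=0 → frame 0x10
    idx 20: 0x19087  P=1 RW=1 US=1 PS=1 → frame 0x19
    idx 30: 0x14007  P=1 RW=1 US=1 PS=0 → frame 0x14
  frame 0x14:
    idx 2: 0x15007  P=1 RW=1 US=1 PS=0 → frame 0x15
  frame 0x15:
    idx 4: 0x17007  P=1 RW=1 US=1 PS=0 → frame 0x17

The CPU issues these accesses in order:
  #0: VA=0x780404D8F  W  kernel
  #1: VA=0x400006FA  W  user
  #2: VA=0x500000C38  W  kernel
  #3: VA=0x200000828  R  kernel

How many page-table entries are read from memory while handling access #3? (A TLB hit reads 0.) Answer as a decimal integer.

Trace:
#0 VA=0x780404D8F (w,kernel):
  [0] read 0x13 idx=30: raw=0x14007 flags P=1 W=1 U=1 S=0
  [1] read 0x14 idx=2: raw=0x15007 flags P=1 W=1 U=1 S=0
  [2] read 0x15 idx=4: raw=0x17007 flags P=1 W=1 U=1 S=0
  ⇒ phys 0x17D8F  [3 reads]
#1 VA=0x400006FA (w,user):
  [0] read 0x13 idx=1: raw=0xE000 flags P=0 W=0 U=0 S=0
  ✗ PAGE_NOT_PRESENT  [1 reads]
#2 VA=0x500000C38 (w,kernel):
  [0] read 0x13 idx=20: raw=0x19087 flags P=1 W=1 U=1 S=1
  ⇒ phys 0x19C38 (huge @L0)  [1 reads]
#3 VA=0x200000828 (r,kernel):
  [0] read 0x13 idx=8: raw=0x10002 flags P=0 W=1 U=0 S=0
  ✗ PAGE_NOT_PRESENT  [1 reads]

Entries read for #3: 1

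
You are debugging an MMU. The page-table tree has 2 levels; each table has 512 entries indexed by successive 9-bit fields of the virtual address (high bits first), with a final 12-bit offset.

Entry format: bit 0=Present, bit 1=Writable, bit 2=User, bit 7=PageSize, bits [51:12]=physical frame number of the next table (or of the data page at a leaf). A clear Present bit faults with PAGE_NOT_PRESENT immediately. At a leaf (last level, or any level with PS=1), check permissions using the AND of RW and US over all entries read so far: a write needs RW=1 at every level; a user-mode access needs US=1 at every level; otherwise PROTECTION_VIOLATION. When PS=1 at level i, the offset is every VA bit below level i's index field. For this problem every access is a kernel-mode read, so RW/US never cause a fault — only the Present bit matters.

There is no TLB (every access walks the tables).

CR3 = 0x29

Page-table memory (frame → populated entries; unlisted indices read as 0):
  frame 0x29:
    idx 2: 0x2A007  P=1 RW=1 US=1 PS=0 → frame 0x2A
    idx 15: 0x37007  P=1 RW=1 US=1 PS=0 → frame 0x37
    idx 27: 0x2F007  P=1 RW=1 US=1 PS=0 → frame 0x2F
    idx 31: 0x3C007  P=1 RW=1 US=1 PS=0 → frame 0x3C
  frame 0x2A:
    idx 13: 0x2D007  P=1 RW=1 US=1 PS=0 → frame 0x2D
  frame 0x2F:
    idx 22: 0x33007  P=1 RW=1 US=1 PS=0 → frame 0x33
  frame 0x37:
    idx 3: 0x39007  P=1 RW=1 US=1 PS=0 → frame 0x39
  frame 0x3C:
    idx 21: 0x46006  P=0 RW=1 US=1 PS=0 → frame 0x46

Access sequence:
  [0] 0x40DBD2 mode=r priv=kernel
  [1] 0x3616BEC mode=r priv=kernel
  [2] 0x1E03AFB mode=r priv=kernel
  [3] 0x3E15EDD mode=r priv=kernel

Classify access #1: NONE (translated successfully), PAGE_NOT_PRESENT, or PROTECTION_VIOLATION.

Walk each access:
#0 VA=0x40DBD2 (r,kernel):
  L0: frame=0x29 idx=2 entry=0x2A007 [P=1 RW=1 US=1 PS=0]
  L1: frame=0x2A idx=13 entry=0x2D007 [P=1 RW=1 US=1 PS=0]
  ✓ 0x2DBD2  — 2 lookups
#1 VA=0x3616BEC (r,kernel):
  L0: frame=0x29 idx=27 entry=0x2F007 [P=1 RW=1 US=1 PS=0]
  L1: frame=0x2F idx=22 entry=0x33007 [P=1 RW=1 US=1 PS=0]
  ✓ 0x33BEC  — 2 lookups
#2 VA=0x1E03AFB (r,kernel):
  L0: frame=0x29 idx=15 entry=0x37007 [P=1 RW=1 US=1 PS=0]
  L1: frame=0x37 idx=3 entry=0x39007 [P=1 RW=1 US=1 PS=0]
  ✓ 0x39AFB  — 2 lookups
#3 VA=0x3E15EDD (r,kernel):
  L0: frame=0x29 idx=31 entry=0x3C007 [P=1 RW=1 US=1 PS=0]
  L1: frame=0x3C idx=21 entry=0x46006 [P=0 RW=1 US=1 PS=0]
  → PAGE_NOT_PRESENT  (2 entries read)

Access #1 fault: NONE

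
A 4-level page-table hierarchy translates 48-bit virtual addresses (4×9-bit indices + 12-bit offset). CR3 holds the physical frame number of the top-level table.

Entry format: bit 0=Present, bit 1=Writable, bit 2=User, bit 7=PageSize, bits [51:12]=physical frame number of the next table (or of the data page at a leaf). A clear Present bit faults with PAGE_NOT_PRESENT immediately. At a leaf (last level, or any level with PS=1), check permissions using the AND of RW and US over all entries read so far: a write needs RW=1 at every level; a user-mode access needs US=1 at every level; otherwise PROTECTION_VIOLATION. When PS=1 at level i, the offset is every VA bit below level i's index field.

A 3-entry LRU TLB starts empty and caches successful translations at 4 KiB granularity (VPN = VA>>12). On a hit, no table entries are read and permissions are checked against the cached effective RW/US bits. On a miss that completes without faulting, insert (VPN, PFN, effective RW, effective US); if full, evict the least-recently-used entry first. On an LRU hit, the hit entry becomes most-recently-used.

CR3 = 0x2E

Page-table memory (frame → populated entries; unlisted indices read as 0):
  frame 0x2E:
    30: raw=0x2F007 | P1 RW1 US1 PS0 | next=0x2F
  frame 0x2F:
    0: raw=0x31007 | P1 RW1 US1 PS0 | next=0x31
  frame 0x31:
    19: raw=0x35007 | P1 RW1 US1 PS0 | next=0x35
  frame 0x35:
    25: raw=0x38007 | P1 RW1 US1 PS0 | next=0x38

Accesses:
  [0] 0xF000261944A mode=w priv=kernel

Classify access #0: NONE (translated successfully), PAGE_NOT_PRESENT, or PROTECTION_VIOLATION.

Per-access translation:
#0 VA=0xF000261944A (w,kernel):
  L0 @0x2E[30] → 0x2F007  P=1,RW=1,US=1,PS=0
  L1 @0x2F[0] → 0x31007  P=1,RW=1,US=1,PS=0
  L2 @0x31[19] → 0x35007  P=1,RW=1,US=1,PS=0
  L3 @0x35[25] → 0x38007  P=1,RW=1,US=1,PS=0
  → PA=0x3844A  (4 entries read)

Access #0 fault: NONE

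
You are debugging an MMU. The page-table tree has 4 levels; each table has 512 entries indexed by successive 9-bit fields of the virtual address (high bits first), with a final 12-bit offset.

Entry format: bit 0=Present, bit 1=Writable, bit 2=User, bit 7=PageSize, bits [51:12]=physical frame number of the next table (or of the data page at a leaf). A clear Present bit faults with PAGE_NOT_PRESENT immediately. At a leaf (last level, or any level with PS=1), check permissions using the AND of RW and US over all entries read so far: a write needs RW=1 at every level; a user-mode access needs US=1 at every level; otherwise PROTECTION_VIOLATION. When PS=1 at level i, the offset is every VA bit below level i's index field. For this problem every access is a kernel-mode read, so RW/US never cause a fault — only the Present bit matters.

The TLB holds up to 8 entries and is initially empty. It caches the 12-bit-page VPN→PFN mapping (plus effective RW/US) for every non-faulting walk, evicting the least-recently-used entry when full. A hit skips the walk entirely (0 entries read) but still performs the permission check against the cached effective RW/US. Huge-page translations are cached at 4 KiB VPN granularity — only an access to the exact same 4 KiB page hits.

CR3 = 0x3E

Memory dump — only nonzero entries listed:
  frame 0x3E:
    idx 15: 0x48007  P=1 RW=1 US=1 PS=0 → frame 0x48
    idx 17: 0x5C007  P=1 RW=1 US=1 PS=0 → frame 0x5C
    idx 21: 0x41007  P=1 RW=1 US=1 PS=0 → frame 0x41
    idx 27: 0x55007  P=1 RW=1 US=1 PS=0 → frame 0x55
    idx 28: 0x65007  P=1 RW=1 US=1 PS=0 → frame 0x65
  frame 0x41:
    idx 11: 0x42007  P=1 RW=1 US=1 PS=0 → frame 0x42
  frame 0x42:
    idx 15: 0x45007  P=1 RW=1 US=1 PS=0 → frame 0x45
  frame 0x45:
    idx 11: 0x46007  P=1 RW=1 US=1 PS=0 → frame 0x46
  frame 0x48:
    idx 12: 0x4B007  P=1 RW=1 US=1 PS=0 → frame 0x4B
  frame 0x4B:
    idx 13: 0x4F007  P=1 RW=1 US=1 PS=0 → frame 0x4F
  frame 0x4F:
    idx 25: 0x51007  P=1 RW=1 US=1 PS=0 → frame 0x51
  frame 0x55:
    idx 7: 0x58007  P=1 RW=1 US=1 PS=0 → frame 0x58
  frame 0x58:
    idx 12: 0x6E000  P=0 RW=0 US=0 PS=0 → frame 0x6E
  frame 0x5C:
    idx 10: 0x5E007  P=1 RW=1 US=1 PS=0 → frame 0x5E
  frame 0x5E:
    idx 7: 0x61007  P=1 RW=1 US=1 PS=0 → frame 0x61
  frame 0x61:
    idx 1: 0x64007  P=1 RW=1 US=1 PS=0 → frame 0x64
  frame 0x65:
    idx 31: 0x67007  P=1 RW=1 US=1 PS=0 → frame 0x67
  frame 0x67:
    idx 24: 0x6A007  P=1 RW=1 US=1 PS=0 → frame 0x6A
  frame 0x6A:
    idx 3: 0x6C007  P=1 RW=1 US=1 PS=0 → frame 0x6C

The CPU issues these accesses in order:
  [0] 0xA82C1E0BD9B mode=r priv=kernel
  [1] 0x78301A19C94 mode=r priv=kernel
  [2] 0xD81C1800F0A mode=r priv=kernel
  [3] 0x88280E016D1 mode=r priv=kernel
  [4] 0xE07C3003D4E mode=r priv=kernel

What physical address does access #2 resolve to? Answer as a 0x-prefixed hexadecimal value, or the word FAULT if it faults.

Walk each access:
#0 VA=0xA82C1E0BD9B (r,kernel):
  L0 @0x3E[21] → 0x41007  P=1,RW=1,US=1,PS=0
  L1 @0x41[11] → 0x42007  P=1,RW=1,US=1,PS=0
  L2 @0x42[15] → 0x45007  P=1,RW=1,US=1,PS=0
  L3 @0x45[11] → 0x46007  P=1,RW=1,US=1,PS=0
  ⇒ phys 0x46D9B  [4 reads]
#1 VA=0x78301A19C94 (r,kernel):
  L0 @0x3E[15] → 0x48007  P=1,RW=1,US=1,PS=0
  L1 @0x48[12] → 0x4B007  P=1,RW=1,US=1,PS=0
  L2 @0x4B[13] → 0x4F007  P=1,RW=1,US=1,PS=0
  L3 @0x4F[25] → 0x51007  P=1,RW=1,US=1,PS=0
  ⇒ phys 0x51C94  [4 reads]
#2 VA=0xD81C1800F0A (r,kernel):
  L0 @0x3E[27] → 0x55007  P=1,RW=1,US=1,PS=0
  L1 @0x55[7] → 0x58007  P=1,RW=1,US=1,PS=0
  L2 @0x58[12] → 0x6E000  P=0,RW=0,US=0,PS=0
  ✗ PAGE_NOT_PRESENT  [3 reads]
#3 VA=0x88280E016D1 (r,kernel):
  L0 @0x3E[17] → 0x5C007  P=1,RW=1,US=1,PS=0
  L1 @0x5C[10] → 0x5E007  P=1,RW=1,US=1,PS=0
  L2 @0x5E[7] → 0x61007  P=1,RW=1,US=1,PS=0
  L3 @0x61[1] → 0x64007  P=1,RW=1,US=1,PS=0
  ⇒ phys 0x646D1  [4 reads]
#4 VA=0xE07C3003D4E (r,kernel):
  L0 @0x3E[28] → 0x65007  P=1,RW=1,US=1,PS=0
  L1 @0x65[31] → 0x67007  P=1,RW=1,US=1,PS=0
  L2 @0x67[24] → 0x6A007  P=1,RW=1,US=1,PS=0
  L3 @0x6A[3] → 0x6C007  P=1,RW=1,US=1,PS=0
  ⇒ phys 0x6CD4E  [4 reads]

Access #2 PA: FAULT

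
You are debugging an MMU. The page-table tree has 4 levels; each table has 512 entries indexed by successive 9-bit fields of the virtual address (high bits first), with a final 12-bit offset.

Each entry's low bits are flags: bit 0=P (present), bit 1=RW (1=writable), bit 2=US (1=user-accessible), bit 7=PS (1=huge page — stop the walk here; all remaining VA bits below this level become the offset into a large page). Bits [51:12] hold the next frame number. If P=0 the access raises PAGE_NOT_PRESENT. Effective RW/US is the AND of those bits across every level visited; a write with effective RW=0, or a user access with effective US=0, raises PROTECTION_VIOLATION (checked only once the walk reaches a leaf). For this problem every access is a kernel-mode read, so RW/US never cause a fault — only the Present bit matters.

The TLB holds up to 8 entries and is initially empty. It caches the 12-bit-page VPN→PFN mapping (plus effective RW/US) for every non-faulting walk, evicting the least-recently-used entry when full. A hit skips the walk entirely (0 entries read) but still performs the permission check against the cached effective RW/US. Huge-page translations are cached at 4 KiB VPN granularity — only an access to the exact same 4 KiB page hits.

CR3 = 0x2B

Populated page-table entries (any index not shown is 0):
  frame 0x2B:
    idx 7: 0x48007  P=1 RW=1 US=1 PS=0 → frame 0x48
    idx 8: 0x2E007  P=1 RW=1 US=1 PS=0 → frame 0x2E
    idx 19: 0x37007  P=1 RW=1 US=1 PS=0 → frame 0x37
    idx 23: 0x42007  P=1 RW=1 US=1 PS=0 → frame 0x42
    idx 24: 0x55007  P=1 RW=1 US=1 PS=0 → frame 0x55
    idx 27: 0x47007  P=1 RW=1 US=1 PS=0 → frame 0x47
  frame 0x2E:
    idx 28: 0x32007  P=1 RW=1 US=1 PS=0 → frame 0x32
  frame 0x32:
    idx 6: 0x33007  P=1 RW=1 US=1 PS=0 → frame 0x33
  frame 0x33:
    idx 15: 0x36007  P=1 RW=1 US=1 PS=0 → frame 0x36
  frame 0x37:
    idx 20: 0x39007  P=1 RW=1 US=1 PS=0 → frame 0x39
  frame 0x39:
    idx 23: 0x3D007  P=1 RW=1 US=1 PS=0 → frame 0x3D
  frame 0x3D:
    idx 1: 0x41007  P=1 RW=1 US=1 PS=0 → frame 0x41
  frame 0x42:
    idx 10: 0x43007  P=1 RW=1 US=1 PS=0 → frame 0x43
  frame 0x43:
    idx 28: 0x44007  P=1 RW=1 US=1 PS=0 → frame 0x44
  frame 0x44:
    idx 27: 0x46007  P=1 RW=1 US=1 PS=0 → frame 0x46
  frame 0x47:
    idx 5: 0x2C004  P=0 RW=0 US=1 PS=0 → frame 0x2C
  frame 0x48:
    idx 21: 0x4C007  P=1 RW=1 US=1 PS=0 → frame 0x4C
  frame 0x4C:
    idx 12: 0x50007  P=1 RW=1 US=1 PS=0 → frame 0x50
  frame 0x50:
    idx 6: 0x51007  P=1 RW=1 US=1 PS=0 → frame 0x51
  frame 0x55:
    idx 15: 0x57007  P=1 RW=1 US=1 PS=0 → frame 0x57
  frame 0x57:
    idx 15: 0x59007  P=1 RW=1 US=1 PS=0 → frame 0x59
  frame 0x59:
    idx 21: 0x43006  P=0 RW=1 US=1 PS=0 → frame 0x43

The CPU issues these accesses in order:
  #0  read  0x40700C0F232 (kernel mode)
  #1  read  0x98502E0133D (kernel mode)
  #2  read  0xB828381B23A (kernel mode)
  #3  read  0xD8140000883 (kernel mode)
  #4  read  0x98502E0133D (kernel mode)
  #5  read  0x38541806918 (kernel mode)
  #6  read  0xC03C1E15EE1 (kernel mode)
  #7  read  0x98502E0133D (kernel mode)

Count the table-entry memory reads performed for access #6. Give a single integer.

Per-access translation:
#0 VA=0x40700C0F232 (r,kernel):
  lvl0: tbl 0x2B, slot 8 ⇒ 0x2E007 (P1/RW1/US1/PS0)
  lvl1: tbl 0x2E, slot 28 ⇒ 0x32007 (P1/RW1/US1/PS0)
  lvl2: tbl 0x32, slot 6 ⇒ 0x33007 (P1/RW1/US1/PS0)
  lvl3: tbl 0x33, slot 15 ⇒ 0x36007 (P1/RW1/US1/PS0)
  ✓ 0x36232  — 4 lookups
#1 VA=0x98502E0133D (r,kernel):
  lvl0: tbl 0x2B, slot 19 ⇒ 0x37007 (P1/RW1/US1/PS0)
  lvl1: tbl 0x37, slot 20 ⇒ 0x39007 (P1/RW1/US1/PS0)
  lvl2: tbl 0x39, slot 23 ⇒ 0x3D007 (P1/RW1/US1/PS0)
  lvl3: tbl 0x3D, slot 1 ⇒ 0x41007 (P1/RW1/US1/PS0)
  ✓ 0x4133D  — 4 lookups
#2 VA=0xB828381B23A (r,kernel):
  lvl0: tbl 0x2B, slot 23 ⇒ 0x42007 (P1/RW1/US1/PS0)
  lvl1: tbl 0x42, slot 10 ⇒ 0x43007 (P1/RW1/US1/PS0)
  lvl2: tbl 0x43, slot 28 ⇒ 0x44007 (P1/RW1/US1/PS0)
  lvl3: tbl 0x44, slot 27 ⇒ 0x46007 (P1/RW1/US1/PS0)
  ✓ 0x4623A  — 4 lookups
#3 VA=0xD8140000883 (r,kernel):
  lvl0: tbl 0x2B, slot 27 ⇒ 0x47007 (P1/RW1/US1/PS0)
  lvl1: tbl 0x47, slot 5 ⇒ 0x2C004 (P0/RW0/US1/PS0)
  ⇒ fault: PAGE_NOT_PRESENT  — 2 lookups
#4 VA=0x98502E0133D (r,kernel):
  TLB hit vpn=0x98502E01 → PA=0x4133D
#5 VA=0x38541806918 (r,kernel):
  lvl0: tbl 0x2B, slot 7 ⇒ 0x48007 (P1/RW1/US1/PS0)
  lvl1: tbl 0x48, slot 21 ⇒ 0x4C007 (P1/RW1/US1/PS0)
  lvl2: tbl 0x4C, slot 12 ⇒ 0x50007 (P1/RW1/US1/PS0)
  lvl3: tbl 0x50, slot 6 ⇒ 0x51007 (P1/RW1/US1/PS0)
  ✓ 0x51918  — 4 lookups
#6 VA=0xC03C1E15EE1 (r,kernel):
  lvl0: tbl 0x2B, slot 24 ⇒ 0x55007 (P1/RW1/US1/PS0)
  lvl1: tbl 0x55, slot 15 ⇒ 0x57007 (P1/RW1/US1/PS0)
  lvl2: tbl 0x57, slot 15 ⇒ 0x59007 (P1/RW1/US1/PS0)
  lvl3: tbl 0x59, slot 21 ⇒ 0x43006 (P0/RW1/US1/PS0)
  ⇒ fault: PAGE_NOT_PRESENT  — 4 lookups
#7 VA=0x98502E0133D (r,kernel):
  TLB hit vpn=0x98502E01 → PA=0x4133D

Entries read for #6: 4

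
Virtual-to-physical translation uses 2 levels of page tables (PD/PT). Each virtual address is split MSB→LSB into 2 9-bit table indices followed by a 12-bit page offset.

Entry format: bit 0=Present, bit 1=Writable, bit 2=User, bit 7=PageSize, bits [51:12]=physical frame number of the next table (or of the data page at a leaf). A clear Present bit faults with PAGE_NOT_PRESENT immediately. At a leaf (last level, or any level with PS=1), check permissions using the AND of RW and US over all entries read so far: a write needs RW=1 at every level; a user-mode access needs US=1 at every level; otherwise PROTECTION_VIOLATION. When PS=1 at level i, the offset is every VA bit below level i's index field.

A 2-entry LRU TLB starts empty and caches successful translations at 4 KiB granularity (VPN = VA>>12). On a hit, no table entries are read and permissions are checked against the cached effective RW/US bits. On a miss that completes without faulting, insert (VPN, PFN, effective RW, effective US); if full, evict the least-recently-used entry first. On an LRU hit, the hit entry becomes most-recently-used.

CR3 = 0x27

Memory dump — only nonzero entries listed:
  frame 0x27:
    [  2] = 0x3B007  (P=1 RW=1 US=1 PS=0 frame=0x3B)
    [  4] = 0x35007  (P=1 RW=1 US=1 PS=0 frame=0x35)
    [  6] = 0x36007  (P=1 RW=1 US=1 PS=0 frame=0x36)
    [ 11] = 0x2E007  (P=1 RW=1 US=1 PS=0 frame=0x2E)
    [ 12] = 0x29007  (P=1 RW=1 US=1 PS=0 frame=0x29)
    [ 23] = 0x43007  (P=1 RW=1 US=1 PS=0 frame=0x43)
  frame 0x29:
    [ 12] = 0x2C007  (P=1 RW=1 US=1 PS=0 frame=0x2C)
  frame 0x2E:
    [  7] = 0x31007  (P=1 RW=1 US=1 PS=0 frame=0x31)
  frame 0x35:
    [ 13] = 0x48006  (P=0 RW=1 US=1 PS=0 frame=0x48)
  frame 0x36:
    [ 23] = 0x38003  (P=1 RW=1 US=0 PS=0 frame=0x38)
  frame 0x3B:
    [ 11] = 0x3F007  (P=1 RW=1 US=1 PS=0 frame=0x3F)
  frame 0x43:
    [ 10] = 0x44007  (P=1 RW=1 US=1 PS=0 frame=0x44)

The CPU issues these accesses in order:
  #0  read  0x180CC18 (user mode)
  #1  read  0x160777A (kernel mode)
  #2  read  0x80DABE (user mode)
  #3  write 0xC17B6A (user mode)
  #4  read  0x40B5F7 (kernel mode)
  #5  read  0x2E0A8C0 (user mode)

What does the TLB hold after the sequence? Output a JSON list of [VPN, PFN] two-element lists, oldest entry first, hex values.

Per-access translation:
#0 VA=0x180CC18 (r,user):
  L0: frame=0x27 idx=12 entry=0x29007 [P=1 RW=1 US=1 PS=0]
  L1: frame=0x29 idx=12 entry=0x2C007 [P=1 RW=1 US=1 PS=0]
  → PA=0x2CC18  (2 entries read)
#1 VA=0x160777A (r,kernel):
  L0: frame=0x27 idx=11 entry=0x2E007 [P=1 RW=1 US=1 PS=0]
  L1: frame=0x2E idx=7 entry=0x31007 [P=1 RW=1 US=1 PS=0]
  → PA=0x3177A  (2 entries read)
#2 VA=0x80DABE (r,user):
  L0: frame=0x27 idx=4 entry=0x35007 [P=1 RW=1 US=1 PS=0]
  L1: frame=0x35 idx=13 entry=0x48006 [P=0 RW=1 US=1 PS=0]
  → PAGE_NOT_PRESENT  (2 entries read)
#3 VA=0xC17B6A (w,user):
  L0: frame=0x27 idx=6 entry=0x36007 [P=1 RW=1 US=1 PS=0]
  L1: frame=0x36 idx=23 entry=0x38003 [P=1 RW=1 US=0 PS=0]
  → PROTECTION_VIOLATION  (2 entries read)
#4 VA=0x40B5F7 (r,kernel):
  L0: frame=0x27 idx=2 entry=0x3B007 [P=1 RW=1 US=1 PS=0]
  L1: frame=0x3B idx=11 entry=0x3F007 [P=1 RW=1 US=1 PS=0]
  → PA=0x3F5F7  (2 entries read)
#5 VA=0x2E0A8C0 (r,user):
  L0: frame=0x27 idx=23 entry=0x43007 [P=1 RW=1 US=1 PS=0]
  L1: frame=0x43 idx=10 entry=0x44007 [P=1 RW=1 US=1 PS=0]
  → PA=0x448C0  (2 entries read)

TLB: [["0x40B", "0x3F"], ["0x2E0A", "0x44"]]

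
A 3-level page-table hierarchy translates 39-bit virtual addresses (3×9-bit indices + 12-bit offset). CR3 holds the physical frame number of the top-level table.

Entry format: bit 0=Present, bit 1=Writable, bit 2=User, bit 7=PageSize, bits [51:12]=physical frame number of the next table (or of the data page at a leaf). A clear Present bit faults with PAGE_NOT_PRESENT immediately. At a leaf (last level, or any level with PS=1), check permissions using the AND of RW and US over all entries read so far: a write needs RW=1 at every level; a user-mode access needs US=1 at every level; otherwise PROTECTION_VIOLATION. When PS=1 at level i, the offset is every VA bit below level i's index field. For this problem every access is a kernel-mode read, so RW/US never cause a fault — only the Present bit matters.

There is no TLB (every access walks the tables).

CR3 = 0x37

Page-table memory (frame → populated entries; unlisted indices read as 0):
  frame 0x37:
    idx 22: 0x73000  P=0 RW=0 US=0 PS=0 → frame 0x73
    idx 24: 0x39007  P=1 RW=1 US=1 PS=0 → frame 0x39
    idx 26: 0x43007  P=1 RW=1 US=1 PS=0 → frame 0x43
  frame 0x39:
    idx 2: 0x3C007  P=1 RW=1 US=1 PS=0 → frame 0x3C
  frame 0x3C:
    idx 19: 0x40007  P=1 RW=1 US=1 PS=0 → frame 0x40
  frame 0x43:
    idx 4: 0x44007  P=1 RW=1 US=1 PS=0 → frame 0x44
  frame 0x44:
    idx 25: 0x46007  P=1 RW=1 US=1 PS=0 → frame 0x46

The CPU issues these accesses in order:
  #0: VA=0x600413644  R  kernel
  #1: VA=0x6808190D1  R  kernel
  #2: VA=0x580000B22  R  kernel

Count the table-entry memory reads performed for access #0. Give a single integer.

Per-access translation:
#0 VA=0x600413644 (r,kernel):
  L0 @0x37[24] → 0x39007  P=1,RW=1,US=1,PS=0
  L1 @0x39[2] → 0x3C007  P=1,RW=1,US=1,PS=0
  L2 @0x3C[19] → 0x40007  P=1,RW=1,US=1,PS=0
  ✓ 0x40644  — 3 lookups
#1 VA=0x6808190D1 (r,kernel):
  L0 @0x37[26] → 0x43007  P=1,RW=1,US=1,PS=0
  L1 @0x43[4] → 0x44007  P=1,RW=1,US=1,PS=0
  L2 @0x44[25] → 0x46007  P=1,RW=1,US=1,PS=0
  ✓ 0x460D1  — 3 lookups
#2 VA=0x580000B22 (r,kernel):
  L0 @0x37[22] → 0x73000  P=0,RW=0,US=0,PS=0
  ⇒ fault: PAGE_NOT_PRESENT  — 1 lookups

Entries read for #0: 3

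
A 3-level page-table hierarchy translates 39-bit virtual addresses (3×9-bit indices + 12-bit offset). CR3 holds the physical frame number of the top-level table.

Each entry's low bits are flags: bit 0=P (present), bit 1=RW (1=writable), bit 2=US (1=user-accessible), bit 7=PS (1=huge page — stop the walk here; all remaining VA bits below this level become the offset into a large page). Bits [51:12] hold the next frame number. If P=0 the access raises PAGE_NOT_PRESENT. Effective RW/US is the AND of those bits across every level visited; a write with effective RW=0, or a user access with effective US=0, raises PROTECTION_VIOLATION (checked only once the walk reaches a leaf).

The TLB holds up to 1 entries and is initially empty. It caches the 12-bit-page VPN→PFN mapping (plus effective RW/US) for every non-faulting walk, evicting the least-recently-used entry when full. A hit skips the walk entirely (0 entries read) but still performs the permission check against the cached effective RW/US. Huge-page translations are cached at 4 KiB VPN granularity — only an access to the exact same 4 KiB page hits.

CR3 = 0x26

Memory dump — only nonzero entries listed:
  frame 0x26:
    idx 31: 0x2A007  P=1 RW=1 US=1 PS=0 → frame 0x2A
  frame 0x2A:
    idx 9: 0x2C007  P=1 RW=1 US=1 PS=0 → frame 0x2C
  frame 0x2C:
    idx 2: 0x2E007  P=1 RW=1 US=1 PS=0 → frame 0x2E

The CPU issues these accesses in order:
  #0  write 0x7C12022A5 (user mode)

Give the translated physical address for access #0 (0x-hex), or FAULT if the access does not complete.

Per-access translation:
#0 VA=0x7C12022A5 (w,user):
  [0] read 0x26 idx=31: raw=0x2A007 flags P=1 W=1 U=1 S=0
  [1] read 0x2A idx=9: raw=0x2C007 flags P=1 W=1 U=1 S=0
  [2] read 0x2C idx=2: raw=0x2E007 flags P=1 W=1 U=1 S=0
  ⇒ phys 0x2E2A5  [3 reads]

Access #0 PA: 0x2E2A5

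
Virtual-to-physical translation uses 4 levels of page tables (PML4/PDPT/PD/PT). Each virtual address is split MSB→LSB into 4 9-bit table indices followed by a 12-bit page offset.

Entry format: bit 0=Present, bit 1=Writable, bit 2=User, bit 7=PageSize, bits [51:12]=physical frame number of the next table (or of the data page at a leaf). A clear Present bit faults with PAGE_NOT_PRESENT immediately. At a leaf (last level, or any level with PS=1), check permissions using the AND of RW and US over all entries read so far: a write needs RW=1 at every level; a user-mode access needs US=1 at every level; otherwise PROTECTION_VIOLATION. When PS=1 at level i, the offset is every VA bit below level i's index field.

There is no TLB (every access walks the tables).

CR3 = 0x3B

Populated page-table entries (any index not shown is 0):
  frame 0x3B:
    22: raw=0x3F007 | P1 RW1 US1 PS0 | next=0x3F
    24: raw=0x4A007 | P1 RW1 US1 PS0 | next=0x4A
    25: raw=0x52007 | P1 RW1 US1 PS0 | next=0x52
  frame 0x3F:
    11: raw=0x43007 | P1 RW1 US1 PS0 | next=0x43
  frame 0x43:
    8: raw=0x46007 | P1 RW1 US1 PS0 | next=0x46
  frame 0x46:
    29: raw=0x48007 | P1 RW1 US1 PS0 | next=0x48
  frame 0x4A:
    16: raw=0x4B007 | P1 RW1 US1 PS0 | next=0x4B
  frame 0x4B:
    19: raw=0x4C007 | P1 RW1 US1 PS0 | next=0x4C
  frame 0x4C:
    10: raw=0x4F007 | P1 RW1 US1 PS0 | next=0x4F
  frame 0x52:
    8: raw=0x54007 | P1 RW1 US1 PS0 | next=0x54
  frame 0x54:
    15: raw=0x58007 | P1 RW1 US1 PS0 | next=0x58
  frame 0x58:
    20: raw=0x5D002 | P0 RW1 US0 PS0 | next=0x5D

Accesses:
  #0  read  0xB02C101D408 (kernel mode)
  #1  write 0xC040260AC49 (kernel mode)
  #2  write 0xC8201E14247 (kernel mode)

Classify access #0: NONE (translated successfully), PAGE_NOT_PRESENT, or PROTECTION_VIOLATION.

Per-access translation:
#0 VA=0xB02C101D408 (r,kernel):
  lvl0: tbl 0x3B, slot 22 ⇒ 0x3F007 (P1/RW1/US1/PS0)
  lvl1: tbl 0x3F, slot 11 ⇒ 0x43007 (P1/RW1/US1/PS0)
  lvl2: tbl 0x43, slot 8 ⇒ 0x46007 (P1/RW1/US1/PS0)
  lvl3: tbl 0x46, slot 29 ⇒ 0x48007 (P1/RW1/US1/PS0)
  ⇒ phys 0x48408  [4 reads]
#1 VA=0xC040260AC49 (w,kernel):
  lvl0: tbl 0x3B, slot 24 ⇒ 0x4A007 (P1/RW1/US1/PS0)
  lvl1: tbl 0x4A, slot 16 ⇒ 0x4B007 (P1/RW1/US1/PS0)
  lvl2: tbl 0x4B, slot 19 ⇒ 0x4C007 (P1/RW1/US1/PS0)
  lvl3: tbl 0x4C, slot 10 ⇒ 0x4F007 (P1/RW1/US1/PS0)
  ⇒ phys 0x4FC49  [4 reads]
#2 VA=0xC8201E14247 (w,kernel):
  lvl0: tbl 0x3B, slot 25 ⇒ 0x52007 (P1/RW1/US1/PS0)
  lvl1: tbl 0x52, slot 8 ⇒ 0x54007 (P1/RW1/US1/PS0)
  lvl2: tbl 0x54, slot 15 ⇒ 0x58007 (P1/RW1/US1/PS0)
  lvl3: tbl 0x58, slot 20 ⇒ 0x5D002 (P0/RW1/US0/PS0)
  → PAGE_NOT_PRESENT  (4 entries read)

Access #0 fault: NONE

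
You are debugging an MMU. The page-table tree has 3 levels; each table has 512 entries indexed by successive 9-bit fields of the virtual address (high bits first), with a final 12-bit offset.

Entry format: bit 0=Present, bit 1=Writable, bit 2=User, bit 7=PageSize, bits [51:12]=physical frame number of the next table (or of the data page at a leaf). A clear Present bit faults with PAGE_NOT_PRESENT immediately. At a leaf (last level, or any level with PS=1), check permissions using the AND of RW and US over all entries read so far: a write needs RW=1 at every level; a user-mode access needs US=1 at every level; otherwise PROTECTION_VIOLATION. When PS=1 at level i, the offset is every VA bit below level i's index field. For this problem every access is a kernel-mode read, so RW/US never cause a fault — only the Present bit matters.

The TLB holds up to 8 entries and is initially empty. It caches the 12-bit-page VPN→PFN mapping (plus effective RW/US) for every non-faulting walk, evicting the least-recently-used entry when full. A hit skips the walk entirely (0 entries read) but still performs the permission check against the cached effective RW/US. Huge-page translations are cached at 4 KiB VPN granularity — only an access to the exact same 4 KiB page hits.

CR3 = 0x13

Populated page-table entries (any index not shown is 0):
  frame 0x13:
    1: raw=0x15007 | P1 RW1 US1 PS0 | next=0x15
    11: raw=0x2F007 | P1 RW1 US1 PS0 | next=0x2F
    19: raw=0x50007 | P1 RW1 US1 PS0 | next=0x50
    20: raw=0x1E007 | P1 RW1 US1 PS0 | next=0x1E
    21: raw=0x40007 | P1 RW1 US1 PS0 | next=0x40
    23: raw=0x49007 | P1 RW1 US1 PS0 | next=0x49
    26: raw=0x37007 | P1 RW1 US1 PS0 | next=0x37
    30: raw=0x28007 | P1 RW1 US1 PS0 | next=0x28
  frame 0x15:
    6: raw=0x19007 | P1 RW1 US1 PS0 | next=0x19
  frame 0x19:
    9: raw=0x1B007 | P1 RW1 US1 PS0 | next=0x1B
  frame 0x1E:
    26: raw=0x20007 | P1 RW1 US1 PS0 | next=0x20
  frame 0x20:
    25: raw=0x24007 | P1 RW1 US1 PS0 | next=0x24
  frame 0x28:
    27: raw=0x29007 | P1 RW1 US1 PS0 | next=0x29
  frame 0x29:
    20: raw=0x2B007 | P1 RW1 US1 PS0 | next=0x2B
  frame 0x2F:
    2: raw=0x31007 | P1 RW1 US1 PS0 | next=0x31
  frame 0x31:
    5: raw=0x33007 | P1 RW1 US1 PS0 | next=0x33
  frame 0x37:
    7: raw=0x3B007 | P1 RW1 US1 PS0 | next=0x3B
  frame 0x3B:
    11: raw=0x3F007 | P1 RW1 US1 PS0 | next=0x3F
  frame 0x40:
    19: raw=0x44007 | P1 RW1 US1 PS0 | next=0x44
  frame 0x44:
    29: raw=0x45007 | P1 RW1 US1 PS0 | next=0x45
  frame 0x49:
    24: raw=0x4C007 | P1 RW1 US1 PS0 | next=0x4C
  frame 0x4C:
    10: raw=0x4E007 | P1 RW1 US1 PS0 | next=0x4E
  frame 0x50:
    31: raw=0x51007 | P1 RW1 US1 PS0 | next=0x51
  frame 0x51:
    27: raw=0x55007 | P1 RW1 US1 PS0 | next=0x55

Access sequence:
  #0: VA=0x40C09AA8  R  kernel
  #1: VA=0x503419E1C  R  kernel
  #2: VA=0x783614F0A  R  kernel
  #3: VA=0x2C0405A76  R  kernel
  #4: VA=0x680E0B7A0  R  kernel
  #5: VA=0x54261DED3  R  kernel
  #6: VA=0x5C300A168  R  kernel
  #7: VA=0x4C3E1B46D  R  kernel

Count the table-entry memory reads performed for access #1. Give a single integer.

Trace:
#0 VA=0x40C09AA8 (r,kernel):
  L0 @0x13[1] → 0x15007  P=1,RW=1,US=1,PS=0
  L1 @0x15[6] → 0x19007  P=1,RW=1,US=1,PS=0
  L2 @0x19[9] → 0x1B007  P=1,RW=1,US=1,PS=0
  ⇒ phys 0x1BAA8  [3 reads]
#1 VA=0x503419E1C (r,kernel):
  L0 @0x13[20] → 0x1E007  P=1,RW=1,US=1,PS=0
  L1 @0x1E[26] → 0x20007  P=1,RW=1,US=1,PS=0
  L2 @0x20[25] → 0x24007  P=1,RW=1,US=1,PS=0
  ⇒ phys 0x24E1C  [3 reads]
#2 VA=0x783614F0A (r,kernel):
  L0 @0x13[30] → 0x28007  P=1,RW=1,US=1,PS=0
  L1 @0x28[27] → 0x29007  P=1,RW=1,US=1,PS=0
  L2 @0x29[20] → 0x2B007  P=1,RW=1,US=1,PS=0
  ⇒ phys 0x2BF0A  [3 reads]
#3 VA=0x2C0405A76 (r,kernel):
  L0 @0x13[11] → 0x2F007  P=1,RW=1,US=1,PS=0
  L1 @0x2F[2] → 0x31007  P=1,RW=1,US=1,PS=0
  L2 @0x31[5] → 0x33007  P=1,RW=1,US=1,PS=0
  ⇒ phys 0x33A76  [3 reads]
#4 VA=0x680E0B7A0 (r,kernel):
  L0 @0x13[26] → 0x37007  P=1,RW=1,US=1,PS=0
  L1 @0x37[7] → 0x3B007  P=1,RW=1,US=1,PS=0
  L2 @0x3B[11] → 0x3F007  P=1,RW=1,US=1,PS=0
  ⇒ phys 0x3F7A0  [3 reads]
#5 VA=0x54261DED3 (r,kernel):
  L0 @0x13[21] → 0x40007  P=1,RW=1,US=1,PS=0
  L1 @0x40[19] → 0x44007  P=1,RW=1,US=1,PS=0
  L2 @0x44[29] → 0x45007  P=1,RW=1,US=1,PS=0
  ⇒ phys 0x45ED3  [3 reads]
#6 VA=0x5C300A168 (r,kernel):
  L0 @0x13[23] → 0x49007  P=1,RW=1,US=1,PS=0
  L1 @0x49[24] → 0x4C007  P=1,RW=1,US=1,PS=0
  L2 @0x4C[10] → 0x4E007  P=1,RW=1,US=1,PS=0
  ⇒ phys 0x4E168  [3 reads]
#7 VA=0x4C3E1B46D (r,kernel):
  L0 @0x13[19] → 0x50007  P=1,RW=1,US=1,PS=0
  L1 @0x50[31] → 0x51007  P=1,RW=1,US=1,PS=0
  L2 @0x51[27] → 0x55007  P=1,RW=1,US=1,PS=0
  ⇒ phys 0x5546D  [3 reads]

Entries read for #1: 3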